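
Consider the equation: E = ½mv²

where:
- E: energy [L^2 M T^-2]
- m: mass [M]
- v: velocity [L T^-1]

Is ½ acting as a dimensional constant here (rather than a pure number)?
No

E has dimensions [L^2 M T^-2] and mv² already has dimensions [L^2 M T^-2], so the equation balances without ½ contributing any dimensions. ½ is a pure (dimensionless) number; changing or removing it would not affect dimensional consistency.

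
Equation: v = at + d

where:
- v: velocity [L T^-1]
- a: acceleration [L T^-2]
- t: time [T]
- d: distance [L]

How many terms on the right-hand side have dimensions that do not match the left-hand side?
1

LHS v: [L T^-1]
- at: [L T^-1] ✓
- d: [L] ✗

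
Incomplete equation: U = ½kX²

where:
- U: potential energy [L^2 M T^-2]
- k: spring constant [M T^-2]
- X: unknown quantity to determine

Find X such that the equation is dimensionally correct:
X = x (displacement), dimensions [L]

U has dimensions [L^2 M T^-2]; the rest of the RHS (½k) has dimensions [M T^-2].
So X² must have dimensions [L^2], i.e. X has dimensions [L] — X = x (displacement).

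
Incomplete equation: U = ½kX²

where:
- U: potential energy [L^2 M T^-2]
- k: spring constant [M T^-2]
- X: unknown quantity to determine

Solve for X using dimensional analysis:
X = x (displacement), dimensions [L]

U has dimensions [L^2 M T^-2]; the rest of the RHS (½k) has dimensions [M T^-2].
So X² must have dimensions [L^2], i.e. X has dimensions [L] — X = x (displacement).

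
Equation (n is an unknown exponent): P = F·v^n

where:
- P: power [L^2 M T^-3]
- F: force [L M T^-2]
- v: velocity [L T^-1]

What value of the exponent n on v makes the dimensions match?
n = 1

P has dimensions [L^2 M T^-3]; v has dimensions [L T^-1].
The rest of the RHS has dimensions [L M T^-2], so v^n must supply [L T^-1].
With n = 1: F·v^1 has dimensions [L^2 M T^-3], matching the LHS ✓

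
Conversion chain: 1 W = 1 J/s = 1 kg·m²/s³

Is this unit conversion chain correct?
The chain is correct (no errors).

Correct: Watt is Joule per second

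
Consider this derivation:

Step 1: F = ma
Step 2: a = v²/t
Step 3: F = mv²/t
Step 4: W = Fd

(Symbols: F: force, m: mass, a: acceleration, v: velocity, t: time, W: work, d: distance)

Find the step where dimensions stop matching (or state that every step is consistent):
Step 2

Step 1: F = ma → LHS [L M T^-2], RHS [L M T^-2] ✓
Step 2: a = v²/t → LHS [L T^-2], RHS [L^2 T^-3] ✗

The first dimensional inconsistency appears in step 2: a = v²/t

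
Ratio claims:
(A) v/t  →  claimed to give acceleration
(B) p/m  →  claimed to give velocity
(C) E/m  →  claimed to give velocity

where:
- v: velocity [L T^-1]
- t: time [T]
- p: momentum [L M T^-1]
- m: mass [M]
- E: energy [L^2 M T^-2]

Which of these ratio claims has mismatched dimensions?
(C) E/m does not give velocity

(A) v/t: [L T^-2] = acceleration [L T^-2] ✓
(B) p/m: [L T^-1] = velocity [L T^-1] ✓
(C) E/m: [L^2 T^-2] ≠ velocity [L T^-1] ✗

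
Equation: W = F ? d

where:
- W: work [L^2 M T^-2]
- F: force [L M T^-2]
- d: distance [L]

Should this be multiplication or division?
multiplication (×): W = F × d

W [L^2 M T^-2]; F [L M T^-2]; d [L].
F × d → [L^2 M T^-2] ✓
F ÷ d → [M T^-2] ✗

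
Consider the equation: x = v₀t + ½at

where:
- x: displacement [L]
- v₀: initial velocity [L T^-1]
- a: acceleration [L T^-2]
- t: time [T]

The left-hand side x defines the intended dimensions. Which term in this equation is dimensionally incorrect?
The term ½at

Checking each RHS term against the LHS:
- v₀t: [L] — matches x [L] ✓
- ½at: [L T^-1] — does NOT match x [L] ✗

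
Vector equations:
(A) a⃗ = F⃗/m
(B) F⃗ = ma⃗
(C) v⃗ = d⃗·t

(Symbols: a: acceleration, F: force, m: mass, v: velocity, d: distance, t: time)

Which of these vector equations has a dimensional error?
(C) v⃗ = d⃗·t

(A) a⃗ = F⃗/m: LHS [L T^-2], RHS [L T^-2] ✓ — force (vector) divided by mass (scalar)
(B) F⃗ = ma⃗: LHS [L M T^-2], RHS [L M T^-2] ✓ — Force and acceleration are vectors, mass is a scalar
(C) v⃗ = d⃗·t: LHS [L T^-1], RHS [L T] ✗ — velocity is displacement per time; should be d⃗/t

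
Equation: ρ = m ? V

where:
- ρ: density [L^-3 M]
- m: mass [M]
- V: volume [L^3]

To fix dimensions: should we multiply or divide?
division (÷): ρ = m ÷ V

ρ [L^-3 M]; m [M]; V [L^3].
m × V → [L^3 M] ✗
m ÷ V → [L^-3 M] ✓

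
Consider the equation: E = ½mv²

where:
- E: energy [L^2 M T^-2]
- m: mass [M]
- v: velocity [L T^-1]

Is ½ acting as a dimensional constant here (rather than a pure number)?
No

E has dimensions [L^2 M T^-2] and mv² already has dimensions [L^2 M T^-2], so the equation balances without ½ contributing any dimensions. ½ is a pure (dimensionless) number; changing or removing it would not affect dimensional consistency.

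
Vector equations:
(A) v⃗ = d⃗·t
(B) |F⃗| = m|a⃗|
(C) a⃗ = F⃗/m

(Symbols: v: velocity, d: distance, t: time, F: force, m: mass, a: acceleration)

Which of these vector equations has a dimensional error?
(A) v⃗ = d⃗·t

(A) v⃗ = d⃗·t: LHS [L T^-1], RHS [L T] ✗ — velocity is displacement per time; should be d⃗/t
(B) |F⃗| = m|a⃗|: LHS [L M T^-2], RHS [L M T^-2] ✓ — magnitudes of vectors are scalars
(C) a⃗ = F⃗/m: LHS [L T^-2], RHS [L T^-2] ✓ — force (vector) divided by mass (scalar)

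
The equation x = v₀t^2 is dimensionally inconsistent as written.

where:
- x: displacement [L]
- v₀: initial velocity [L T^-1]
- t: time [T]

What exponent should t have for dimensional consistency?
The exponent of t should be 1: x = v₀t

The LHS x has dimensions [L]; t has dimensions [T].
As written, the RHS v₀t^2 (exponent 2 on t) has dimensions [L T], which does not match.
With exponent 1, the RHS v₀t has dimensions [L], matching the LHS.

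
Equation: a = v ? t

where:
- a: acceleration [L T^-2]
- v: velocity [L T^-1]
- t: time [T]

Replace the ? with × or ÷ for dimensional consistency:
division (÷): a = v ÷ t

a [L T^-2]; v [L T^-1]; t [T].
v × t → [L] ✗
v ÷ t → [L T^-2] ✓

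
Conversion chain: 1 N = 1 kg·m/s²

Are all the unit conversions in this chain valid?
The chain is correct (no errors).

Correct: Newton is defined as kg·m/s²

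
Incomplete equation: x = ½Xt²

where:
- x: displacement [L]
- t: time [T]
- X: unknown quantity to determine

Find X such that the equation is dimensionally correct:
X = a (acceleration), dimensions [L T^-2]

x has dimensions [L]; the rest of the RHS (½ t²) has dimensions [T^2].
So X must have dimensions [L T^-2] — X = a (acceleration).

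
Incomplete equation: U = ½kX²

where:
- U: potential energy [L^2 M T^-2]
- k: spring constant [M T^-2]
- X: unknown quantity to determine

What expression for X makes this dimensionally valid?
X = x (displacement), dimensions [L]

U has dimensions [L^2 M T^-2]; the rest of the RHS (½k) has dimensions [M T^-2].
So X² must have dimensions [L^2], i.e. X has dimensions [L] — X = x (displacement).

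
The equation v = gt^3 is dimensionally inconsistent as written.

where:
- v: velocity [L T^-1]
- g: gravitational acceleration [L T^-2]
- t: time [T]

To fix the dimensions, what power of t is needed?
The exponent of t should be 1: v = gt

The LHS v has dimensions [L T^-1]; t has dimensions [T].
As written, the RHS gt^3 (exponent 3 on t) has dimensions [L T], which does not match.
With exponent 1, the RHS gt has dimensions [L T^-1], matching the LHS.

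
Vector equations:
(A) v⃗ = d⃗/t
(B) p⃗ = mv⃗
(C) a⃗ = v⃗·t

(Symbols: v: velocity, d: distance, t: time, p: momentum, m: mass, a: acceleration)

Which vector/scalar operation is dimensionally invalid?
(C) a⃗ = v⃗·t

(A) v⃗ = d⃗/t: LHS [L T^-1], RHS [L T^-1] ✓ — displacement (vector) divided by time (scalar)
(B) p⃗ = mv⃗: LHS [L M T^-1], RHS [L M T^-1] ✓ — mass (scalar) times velocity (vector)
(C) a⃗ = v⃗·t: LHS [L T^-2], RHS [L] ✗ — acceleration is velocity per time; should be v⃗/t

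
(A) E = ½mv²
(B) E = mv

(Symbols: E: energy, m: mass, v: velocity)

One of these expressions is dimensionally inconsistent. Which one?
(B)

(A) E = ½mv²: LHS [L^2 M T^-2], RHS [L^2 M T^-2] ✓
(B) E = mv: LHS [L^2 M T^-2], RHS [L M T^-1] ✗

Expression (B) E = mv is dimensionally incorrect.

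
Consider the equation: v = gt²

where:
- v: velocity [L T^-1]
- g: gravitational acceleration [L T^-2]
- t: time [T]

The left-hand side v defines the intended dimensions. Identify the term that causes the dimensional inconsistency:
The right-hand side term gt²

v has dimensions [L T^-1], but gt² has dimensions [L], so the term gt² is dimensionally wrong for v.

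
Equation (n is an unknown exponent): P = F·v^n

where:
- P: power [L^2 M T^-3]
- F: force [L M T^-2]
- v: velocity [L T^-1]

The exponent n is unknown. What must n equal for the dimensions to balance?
n = 1

P has dimensions [L^2 M T^-3]; v has dimensions [L T^-1].
The rest of the RHS has dimensions [L M T^-2], so v^n must supply [L T^-1].
With n = 1: F·v^1 has dimensions [L^2 M T^-3], matching the LHS ✓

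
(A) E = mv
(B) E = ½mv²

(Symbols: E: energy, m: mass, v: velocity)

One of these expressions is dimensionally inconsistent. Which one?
(A)

(A) E = mv: LHS [L^2 M T^-2], RHS [L M T^-1] ✗
(B) E = ½mv²: LHS [L^2 M T^-2], RHS [L^2 M T^-2] ✓

Expression (A) E = mv is dimensionally incorrect.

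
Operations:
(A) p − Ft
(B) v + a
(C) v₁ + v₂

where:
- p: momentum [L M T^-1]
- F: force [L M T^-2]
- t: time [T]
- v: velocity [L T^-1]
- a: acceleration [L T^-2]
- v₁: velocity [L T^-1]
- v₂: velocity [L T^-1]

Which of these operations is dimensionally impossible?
(B) v + a

(A) p − Ft: p [L M T^-1] and Ft [L M T^-1] — same dimensions ✓
(B) v + a: v [L T^-1] and a [L T^-2] — different dimensions cannot be added/subtracted ✗
(C) v₁ + v₂: v₁ [L T^-1] and v₂ [L T^-1] — same dimensions ✓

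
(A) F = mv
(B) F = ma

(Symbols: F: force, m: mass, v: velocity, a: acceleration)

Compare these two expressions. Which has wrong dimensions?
(A)

(A) F = mv: LHS [L M T^-2], RHS [L M T^-1] ✗
(B) F = ma: LHS [L M T^-2], RHS [L M T^-2] ✓

Expression (A) F = mv is dimensionally incorrect.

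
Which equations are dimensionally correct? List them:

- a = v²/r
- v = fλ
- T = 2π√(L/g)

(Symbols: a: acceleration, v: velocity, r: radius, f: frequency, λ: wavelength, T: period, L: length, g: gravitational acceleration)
Dimensionally correct: a = v²/r, v = fλ, T = 2π√(L/g)
Dimensionally incorrect: none
Ordered (correct first, then incorrect): a = v²/r, v = fλ, T = 2π√(L/g)

- a = v²/r: LHS [L T^-2], RHS [L T^-2] → correct ✓
- v = fλ: LHS [L T^-1], RHS [L T^-1] → correct ✓
- T = 2π√(L/g): LHS [T], RHS [T] → correct ✓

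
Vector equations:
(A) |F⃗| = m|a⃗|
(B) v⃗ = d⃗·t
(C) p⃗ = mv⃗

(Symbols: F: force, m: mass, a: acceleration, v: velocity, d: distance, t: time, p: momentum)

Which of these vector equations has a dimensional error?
(B) v⃗ = d⃗·t

(A) |F⃗| = m|a⃗|: LHS [L M T^-2], RHS [L M T^-2] ✓ — magnitudes of vectors are scalars
(B) v⃗ = d⃗·t: LHS [L T^-1], RHS [L T] ✗ — velocity is displacement per time; should be d⃗/t
(C) p⃗ = mv⃗: LHS [L M T^-1], RHS [L M T^-1] ✓ — mass (scalar) times velocity (vector)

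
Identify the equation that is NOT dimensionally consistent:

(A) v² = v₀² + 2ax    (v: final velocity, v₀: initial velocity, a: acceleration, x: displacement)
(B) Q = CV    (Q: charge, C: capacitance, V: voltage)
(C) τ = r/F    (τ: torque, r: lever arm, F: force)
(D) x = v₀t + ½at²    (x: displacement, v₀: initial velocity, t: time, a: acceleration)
(C) τ = r/F

The equation (C) τ = r/F is dimensionally incorrect.

LHS (τ): [L^2 M T^-2]
RHS (r/F): [M^-1 T^2] ✗

The dimensions do not match. The other three equations balance.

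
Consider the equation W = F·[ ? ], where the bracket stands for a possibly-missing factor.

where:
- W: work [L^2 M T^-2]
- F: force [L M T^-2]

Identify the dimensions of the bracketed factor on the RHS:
[L] — length (e.g. a distance d)

W has dimensions [L^2 M T^-2]; F has dimensions [L M T^-2].
The bracketed factor must supply [L^2 M T^-2] / [L M T^-2] = [L].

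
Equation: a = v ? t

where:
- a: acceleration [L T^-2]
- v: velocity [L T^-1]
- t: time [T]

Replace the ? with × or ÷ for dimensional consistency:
division (÷): a = v ÷ t

a [L T^-2]; v [L T^-1]; t [T].
v × t → [L] ✗
v ÷ t → [L T^-2] ✓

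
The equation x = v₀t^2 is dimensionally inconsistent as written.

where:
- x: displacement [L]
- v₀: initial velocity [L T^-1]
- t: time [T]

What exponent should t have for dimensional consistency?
The exponent of t should be 1: x = v₀t

The LHS x has dimensions [L]; t has dimensions [T].
As written, the RHS v₀t^2 (exponent 2 on t) has dimensions [L T], which does not match.
With exponent 1, the RHS v₀t has dimensions [L], matching the LHS.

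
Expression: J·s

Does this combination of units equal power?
No

The expression J·s has dimensions [L^2 M T^-1], but power has dimensions [L^2 M T^-3].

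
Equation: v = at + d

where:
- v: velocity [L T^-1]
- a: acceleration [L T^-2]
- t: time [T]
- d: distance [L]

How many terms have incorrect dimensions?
1

LHS v: [L T^-1]
- at: [L T^-1] ✓
- d: [L] ✗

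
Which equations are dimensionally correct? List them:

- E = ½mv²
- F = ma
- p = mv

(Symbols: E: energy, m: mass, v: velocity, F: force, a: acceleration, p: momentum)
Dimensionally correct: E = ½mv², F = ma, p = mv
Dimensionally incorrect: none
Ordered (correct first, then incorrect): E = ½mv², F = ma, p = mv

- E = ½mv²: LHS [L^2 M T^-2], RHS [L^2 M T^-2] → correct ✓
- F = ma: LHS [L M T^-2], RHS [L M T^-2] → correct ✓
- p = mv: LHS [L M T^-1], RHS [L M T^-1] → correct ✓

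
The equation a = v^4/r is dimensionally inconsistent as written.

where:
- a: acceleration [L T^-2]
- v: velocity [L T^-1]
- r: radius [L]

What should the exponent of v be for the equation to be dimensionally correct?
The exponent of v should be 2: a = v^2/r

The LHS a has dimensions [L T^-2]; v has dimensions [L T^-1].
As written, the RHS v^4/r (exponent 4 on v) has dimensions [L^3 T^-4], which does not match.
With exponent 2, the RHS v^2/r has dimensions [L T^-2], matching the LHS.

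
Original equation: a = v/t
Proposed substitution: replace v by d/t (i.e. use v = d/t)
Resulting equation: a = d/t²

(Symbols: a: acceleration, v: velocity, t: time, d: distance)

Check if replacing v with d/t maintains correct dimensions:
Yes

[v] = [L T^-1] and [d/t] = [L T^-1]. These match, so the substitution replaces a quantity by one of the same dimensions and the result a = d/t² has LHS [L T^-2] vs RHS [L T^-2] — still consistent.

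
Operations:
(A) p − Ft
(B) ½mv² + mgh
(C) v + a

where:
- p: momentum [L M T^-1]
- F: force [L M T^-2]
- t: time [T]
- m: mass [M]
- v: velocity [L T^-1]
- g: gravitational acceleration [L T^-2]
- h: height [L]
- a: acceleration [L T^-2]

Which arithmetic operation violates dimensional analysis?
(C) v + a

(A) p − Ft: p [L M T^-1] and Ft [L M T^-1] — same dimensions ✓
(B) ½mv² + mgh: ½mv² [L^2 M T^-2] and mgh [L^2 M T^-2] — same dimensions ✓
(C) v + a: v [L T^-1] and a [L T^-2] — different dimensions cannot be added/subtracted ✗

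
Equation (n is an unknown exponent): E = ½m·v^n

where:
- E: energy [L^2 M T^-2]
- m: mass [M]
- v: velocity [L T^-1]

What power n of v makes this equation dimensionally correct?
n = 2

E has dimensions [L^2 M T^-2]; v has dimensions [L T^-1].
The rest of the RHS has dimensions [M], so v^n must supply [L^2 T^-2].
With n = 2: ½m·v^2 has dimensions [L^2 M T^-2], matching the LHS ✓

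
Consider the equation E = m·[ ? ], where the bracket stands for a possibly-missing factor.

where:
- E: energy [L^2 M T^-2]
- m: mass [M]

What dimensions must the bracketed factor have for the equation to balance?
[L^2 T^-2] — velocity squared (e.g. v²)

E has dimensions [L^2 M T^-2]; m has dimensions [M].
The bracketed factor must supply [L^2 M T^-2] / [M] = [L^2 T^-2].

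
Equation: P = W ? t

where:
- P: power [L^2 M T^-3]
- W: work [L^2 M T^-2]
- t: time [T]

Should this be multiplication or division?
division (÷): P = W ÷ t

P [L^2 M T^-3]; W [L^2 M T^-2]; t [T].
W × t → [L^2 M T^-1] ✗
W ÷ t → [L^2 M T^-3] ✓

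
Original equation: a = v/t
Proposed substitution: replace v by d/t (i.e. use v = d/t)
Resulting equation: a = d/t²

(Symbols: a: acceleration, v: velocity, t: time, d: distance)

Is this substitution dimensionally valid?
Yes

[v] = [L T^-1] and [d/t] = [L T^-1]. These match, so the substitution replaces a quantity by one of the same dimensions and the result a = d/t² has LHS [L T^-2] vs RHS [L T^-2] — still consistent.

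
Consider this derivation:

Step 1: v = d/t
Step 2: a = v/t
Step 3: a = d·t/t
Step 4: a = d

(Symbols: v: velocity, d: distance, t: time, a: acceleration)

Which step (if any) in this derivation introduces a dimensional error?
Step 3

Step 1: v = d/t → LHS [L T^-1], RHS [L T^-1] ✓
Step 2: a = v/t → LHS [L T^-2], RHS [L T^-2] ✓
Step 3: a = d·t/t → LHS [L T^-2], RHS [L] ✗

The first dimensional inconsistency appears in step 3: a = d·t/t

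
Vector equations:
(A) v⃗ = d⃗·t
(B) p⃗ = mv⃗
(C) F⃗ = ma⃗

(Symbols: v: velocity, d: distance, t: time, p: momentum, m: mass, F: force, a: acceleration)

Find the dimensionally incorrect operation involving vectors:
(A) v⃗ = d⃗·t

(A) v⃗ = d⃗·t: LHS [L T^-1], RHS [L T] ✗ — velocity is displacement per time; should be d⃗/t
(B) p⃗ = mv⃗: LHS [L M T^-1], RHS [L M T^-1] ✓ — mass (scalar) times velocity (vector)
(C) F⃗ = ma⃗: LHS [L M T^-2], RHS [L M T^-2] ✓ — Force and acceleration are vectors, mass is a scalar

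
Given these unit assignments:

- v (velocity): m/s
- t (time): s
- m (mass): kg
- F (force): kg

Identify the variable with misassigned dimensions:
F

The variable F (force) should have units N, not kg.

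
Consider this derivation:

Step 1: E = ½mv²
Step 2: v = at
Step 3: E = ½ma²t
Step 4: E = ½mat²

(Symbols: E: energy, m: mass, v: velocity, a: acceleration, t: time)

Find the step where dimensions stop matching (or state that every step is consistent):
Step 3

Step 1: E = ½mv² → LHS [L^2 M T^-2], RHS [L^2 M T^-2] ✓
Step 2: v = at → LHS [L T^-1], RHS [L T^-1] ✓
Step 3: E = ½ma²t → LHS [L^2 M T^-2], RHS [L^2 M T^-3] ✗

The first dimensional inconsistency appears in step 3: E = ½ma²t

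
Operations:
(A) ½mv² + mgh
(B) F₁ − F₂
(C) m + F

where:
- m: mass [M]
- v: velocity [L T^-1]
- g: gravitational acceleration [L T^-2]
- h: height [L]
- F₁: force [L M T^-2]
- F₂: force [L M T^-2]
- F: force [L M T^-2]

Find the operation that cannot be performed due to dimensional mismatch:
(C) m + F

(A) ½mv² + mgh: ½mv² [L^2 M T^-2] and mgh [L^2 M T^-2] — same dimensions ✓
(B) F₁ − F₂: F₁ [L M T^-2] and F₂ [L M T^-2] — same dimensions ✓
(C) m + F: m [M] and F [L M T^-2] — different dimensions cannot be added/subtracted ✗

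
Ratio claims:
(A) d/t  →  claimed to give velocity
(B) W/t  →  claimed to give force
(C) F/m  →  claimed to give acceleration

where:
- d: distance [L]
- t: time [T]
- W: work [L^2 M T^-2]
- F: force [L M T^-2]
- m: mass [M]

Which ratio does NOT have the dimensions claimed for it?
(B) W/t does not give force

(A) d/t: [L T^-1] = velocity [L T^-1] ✓
(B) W/t: [L^2 M T^-3] ≠ force [L M T^-2] ✗
(C) F/m: [L T^-2] = acceleration [L T^-2] ✓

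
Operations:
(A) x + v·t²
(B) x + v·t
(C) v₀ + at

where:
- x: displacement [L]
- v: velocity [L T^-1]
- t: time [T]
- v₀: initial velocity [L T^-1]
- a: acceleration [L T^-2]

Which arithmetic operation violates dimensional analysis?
(A) x + v·t²

(A) x + v·t²: x [L] and v·t² [L T] — different dimensions cannot be added/subtracted ✗
(B) x + v·t: x [L] and v·t [L] — same dimensions ✓
(C) v₀ + at: v₀ [L T^-1] and at [L T^-1] — same dimensions ✓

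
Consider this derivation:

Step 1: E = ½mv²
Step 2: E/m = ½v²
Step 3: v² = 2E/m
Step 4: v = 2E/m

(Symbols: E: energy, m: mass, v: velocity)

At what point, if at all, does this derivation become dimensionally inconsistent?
Step 4

Step 1: E = ½mv² → LHS [L^2 M T^-2], RHS [L^2 M T^-2] ✓
Step 2: E/m = ½v² → LHS [L^2 T^-2], RHS [L^2 T^-2] ✓
Step 3: v² = 2E/m → LHS [L^2 T^-2], RHS [L^2 T^-2] ✓
Step 4: v = 2E/m → LHS [L T^-1], RHS [L^2 T^-2] ✗

The first dimensional inconsistency appears in step 4: v = 2E/m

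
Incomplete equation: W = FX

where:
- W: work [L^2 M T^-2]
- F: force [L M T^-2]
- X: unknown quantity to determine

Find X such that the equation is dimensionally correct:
X = d (distance), dimensions [L]

W has dimensions [L^2 M T^-2]; the rest of the RHS (F) has dimensions [L M T^-2].
So X must have dimensions [L] — X = d (distance).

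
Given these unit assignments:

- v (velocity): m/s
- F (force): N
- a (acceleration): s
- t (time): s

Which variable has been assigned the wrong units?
a

The variable a (acceleration) should have units m/s², not s.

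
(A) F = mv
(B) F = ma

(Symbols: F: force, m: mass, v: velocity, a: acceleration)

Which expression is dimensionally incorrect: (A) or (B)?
(A)

(A) F = mv: LHS [L M T^-2], RHS [L M T^-1] ✗
(B) F = ma: LHS [L M T^-2], RHS [L M T^-2] ✓

Expression (A) F = mv is dimensionally incorrect.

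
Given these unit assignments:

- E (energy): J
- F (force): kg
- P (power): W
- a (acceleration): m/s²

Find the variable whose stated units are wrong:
F

The variable F (force) should have units N, not kg.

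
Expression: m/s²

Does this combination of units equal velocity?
No

The expression m/s² has dimensions [L T^-2], but velocity has dimensions [L T^-1].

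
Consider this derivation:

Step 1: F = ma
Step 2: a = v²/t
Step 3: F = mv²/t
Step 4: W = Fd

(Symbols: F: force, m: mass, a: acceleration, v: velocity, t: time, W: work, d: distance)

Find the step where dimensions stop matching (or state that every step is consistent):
Step 2

Step 1: F = ma → LHS [L M T^-2], RHS [L M T^-2] ✓
Step 2: a = v²/t → LHS [L T^-2], RHS [L^2 T^-3] ✗

The first dimensional inconsistency appears in step 2: a = v²/t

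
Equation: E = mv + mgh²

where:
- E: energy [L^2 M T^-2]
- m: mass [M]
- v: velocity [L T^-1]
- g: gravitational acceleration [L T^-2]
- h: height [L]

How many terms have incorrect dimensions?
2

LHS E: [L^2 M T^-2]
- mv: [L M T^-1] ✗
- mgh²: [L^3 M T^-2] ✗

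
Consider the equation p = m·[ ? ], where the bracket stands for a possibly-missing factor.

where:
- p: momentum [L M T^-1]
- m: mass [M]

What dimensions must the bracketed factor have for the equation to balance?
[L T^-1] — velocity (e.g. v)

p has dimensions [L M T^-1]; m has dimensions [M].
The bracketed factor must supply [L M T^-1] / [M] = [L T^-1].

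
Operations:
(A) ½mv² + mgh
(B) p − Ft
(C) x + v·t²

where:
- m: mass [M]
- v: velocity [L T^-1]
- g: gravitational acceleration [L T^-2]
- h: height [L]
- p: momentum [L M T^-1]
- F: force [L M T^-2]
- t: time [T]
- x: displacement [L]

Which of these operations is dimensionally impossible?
(C) x + v·t²

(A) ½mv² + mgh: ½mv² [L^2 M T^-2] and mgh [L^2 M T^-2] — same dimensions ✓
(B) p − Ft: p [L M T^-1] and Ft [L M T^-1] — same dimensions ✓
(C) x + v·t²: x [L] and v·t² [L T] — different dimensions cannot be added/subtracted ✗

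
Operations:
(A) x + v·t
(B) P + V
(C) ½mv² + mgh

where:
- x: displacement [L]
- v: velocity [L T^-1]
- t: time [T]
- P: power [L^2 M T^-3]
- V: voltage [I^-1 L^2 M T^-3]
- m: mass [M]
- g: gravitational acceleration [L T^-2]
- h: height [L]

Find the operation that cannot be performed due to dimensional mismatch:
(B) P + V

(A) x + v·t: x [L] and v·t [L] — same dimensions ✓
(B) P + V: P [L^2 M T^-3] and V [I^-1 L^2 M T^-3] — different dimensions cannot be added/subtracted ✗
(C) ½mv² + mgh: ½mv² [L^2 M T^-2] and mgh [L^2 M T^-2] — same dimensions ✓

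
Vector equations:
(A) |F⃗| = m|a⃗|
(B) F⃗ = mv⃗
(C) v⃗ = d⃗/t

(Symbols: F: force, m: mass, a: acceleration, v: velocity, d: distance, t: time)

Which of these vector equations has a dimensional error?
(B) F⃗ = mv⃗

(A) |F⃗| = m|a⃗|: LHS [L M T^-2], RHS [L M T^-2] ✓ — magnitudes of vectors are scalars
(B) F⃗ = mv⃗: LHS [L M T^-2], RHS [L M T^-1] ✗ — mass times velocity is momentum, not force; should be ma⃗
(C) v⃗ = d⃗/t: LHS [L T^-1], RHS [L T^-1] ✓ — displacement (vector) divided by time (scalar)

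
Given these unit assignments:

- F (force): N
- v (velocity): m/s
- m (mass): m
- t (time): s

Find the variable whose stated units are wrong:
m

The variable m (mass) should have units kg, not m.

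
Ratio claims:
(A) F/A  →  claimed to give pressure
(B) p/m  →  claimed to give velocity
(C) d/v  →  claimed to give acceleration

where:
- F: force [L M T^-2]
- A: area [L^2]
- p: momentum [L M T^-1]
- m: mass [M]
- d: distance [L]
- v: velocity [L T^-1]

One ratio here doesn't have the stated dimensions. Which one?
(C) d/v does not give acceleration

(A) F/A: [L^-1 M T^-2] = pressure [L^-1 M T^-2] ✓
(B) p/m: [L T^-1] = velocity [L T^-1] ✓
(C) d/v: [T] ≠ acceleration [L T^-2] ✗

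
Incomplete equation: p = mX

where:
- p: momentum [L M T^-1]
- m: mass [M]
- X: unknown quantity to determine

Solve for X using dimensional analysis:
X = v (velocity), dimensions [L T^-1]

p has dimensions [L M T^-1]; the rest of the RHS (m) has dimensions [M].
So X must have dimensions [L T^-1] — X = v (velocity).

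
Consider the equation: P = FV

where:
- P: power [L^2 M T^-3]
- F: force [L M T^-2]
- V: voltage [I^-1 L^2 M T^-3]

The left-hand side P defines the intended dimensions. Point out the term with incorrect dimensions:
The right-hand side term FV

P has dimensions [L^2 M T^-3], but FV has dimensions [I^-1 L^3 M^2 T^-5], so the term FV is dimensionally wrong for P.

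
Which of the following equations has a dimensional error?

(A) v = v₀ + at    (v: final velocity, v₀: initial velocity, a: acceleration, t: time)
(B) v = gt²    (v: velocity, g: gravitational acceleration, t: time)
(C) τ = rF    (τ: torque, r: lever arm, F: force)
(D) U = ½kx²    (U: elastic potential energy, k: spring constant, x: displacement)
(B) v = gt²

The equation (B) v = gt² is dimensionally incorrect.

LHS (v): [L T^-1]
RHS (gt²): [L] ✗

The dimensions do not match. The other three equations balance.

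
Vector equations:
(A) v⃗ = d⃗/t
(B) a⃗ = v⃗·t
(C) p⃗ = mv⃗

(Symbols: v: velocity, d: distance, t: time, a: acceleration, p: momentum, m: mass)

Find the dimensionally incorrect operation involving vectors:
(B) a⃗ = v⃗·t

(A) v⃗ = d⃗/t: LHS [L T^-1], RHS [L T^-1] ✓ — displacement (vector) divided by time (scalar)
(B) a⃗ = v⃗·t: LHS [L T^-2], RHS [L] ✗ — acceleration is velocity per time; should be v⃗/t
(C) p⃗ = mv⃗: LHS [L M T^-1], RHS [L M T^-1] ✓ — mass (scalar) times velocity (vector)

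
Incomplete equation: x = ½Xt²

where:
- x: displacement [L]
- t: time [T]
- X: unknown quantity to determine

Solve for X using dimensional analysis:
X = a (acceleration), dimensions [L T^-2]

x has dimensions [L]; the rest of the RHS (½ t²) has dimensions [T^2].
So X must have dimensions [L T^-2] — X = a (acceleration).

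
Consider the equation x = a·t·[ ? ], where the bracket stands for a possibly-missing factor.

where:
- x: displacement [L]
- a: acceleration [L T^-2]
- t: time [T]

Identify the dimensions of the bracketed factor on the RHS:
[T] — time (e.g. t)

x has dimensions [L]; a·t has dimensions [L T^-1].
The bracketed factor must supply [L] / [L T^-1] = [T].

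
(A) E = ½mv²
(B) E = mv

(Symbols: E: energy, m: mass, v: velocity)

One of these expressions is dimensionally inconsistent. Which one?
(B)

(A) E = ½mv²: LHS [L^2 M T^-2], RHS [L^2 M T^-2] ✓
(B) E = mv: LHS [L^2 M T^-2], RHS [L M T^-1] ✗

Expression (B) E = mv is dimensionally incorrect.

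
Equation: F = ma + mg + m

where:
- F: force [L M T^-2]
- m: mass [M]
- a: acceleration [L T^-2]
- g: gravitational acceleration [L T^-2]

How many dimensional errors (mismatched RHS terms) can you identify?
1

LHS F: [L M T^-2]
- ma: [L M T^-2] ✓
- mg: [L M T^-2] ✓
- m: [M] ✗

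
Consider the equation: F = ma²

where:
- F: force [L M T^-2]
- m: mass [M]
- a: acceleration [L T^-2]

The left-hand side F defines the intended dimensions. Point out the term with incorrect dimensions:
The right-hand side term ma²

F has dimensions [L M T^-2], but ma² has dimensions [L^2 M T^-4], so the term ma² is dimensionally wrong for F.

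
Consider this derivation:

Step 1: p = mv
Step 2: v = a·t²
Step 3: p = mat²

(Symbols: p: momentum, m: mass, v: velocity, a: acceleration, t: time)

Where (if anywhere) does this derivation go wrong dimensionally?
Step 2

Step 1: p = mv → LHS [L M T^-1], RHS [L M T^-1] ✓
Step 2: v = a·t² → LHS [L T^-1], RHS [L] ✗

The first dimensional inconsistency appears in step 2: v = a·t²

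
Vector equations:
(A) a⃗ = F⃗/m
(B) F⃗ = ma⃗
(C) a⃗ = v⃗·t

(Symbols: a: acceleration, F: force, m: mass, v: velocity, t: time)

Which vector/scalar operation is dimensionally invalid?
(C) a⃗ = v⃗·t

(A) a⃗ = F⃗/m: LHS [L T^-2], RHS [L T^-2] ✓ — force (vector) divided by mass (scalar)
(B) F⃗ = ma⃗: LHS [L M T^-2], RHS [L M T^-2] ✓ — Force and acceleration are vectors, mass is a scalar
(C) a⃗ = v⃗·t: LHS [L T^-2], RHS [L] ✗ — acceleration is velocity per time; should be v⃗/t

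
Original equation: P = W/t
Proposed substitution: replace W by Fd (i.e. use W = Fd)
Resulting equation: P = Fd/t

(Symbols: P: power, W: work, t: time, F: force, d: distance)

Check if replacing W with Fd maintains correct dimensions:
Yes

[W] = [L^2 M T^-2] and [Fd] = [L^2 M T^-2]. These match, so the substitution replaces a quantity by one of the same dimensions and the result P = Fd/t has LHS [L^2 M T^-3] vs RHS [L^2 M T^-3] — still consistent.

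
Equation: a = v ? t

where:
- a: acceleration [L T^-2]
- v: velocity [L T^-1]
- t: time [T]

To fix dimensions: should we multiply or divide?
division (÷): a = v ÷ t

a [L T^-2]; v [L T^-1]; t [T].
v × t → [L] ✗
v ÷ t → [L T^-2] ✓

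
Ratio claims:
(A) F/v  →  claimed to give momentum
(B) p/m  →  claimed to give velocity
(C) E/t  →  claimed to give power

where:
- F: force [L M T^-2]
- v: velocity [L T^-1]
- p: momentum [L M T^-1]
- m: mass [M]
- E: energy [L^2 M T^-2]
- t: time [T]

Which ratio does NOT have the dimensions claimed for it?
(A) F/v does not give momentum

(A) F/v: [M T^-1] ≠ momentum [L M T^-1] ✗
(B) p/m: [L T^-1] = velocity [L T^-1] ✓
(C) E/t: [L^2 M T^-3] = power [L^2 M T^-3] ✓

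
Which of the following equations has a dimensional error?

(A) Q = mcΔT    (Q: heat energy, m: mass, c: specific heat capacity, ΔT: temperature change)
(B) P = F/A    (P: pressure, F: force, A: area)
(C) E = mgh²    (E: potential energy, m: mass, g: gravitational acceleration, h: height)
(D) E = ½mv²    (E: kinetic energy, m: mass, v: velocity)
(C) E = mgh²

The equation (C) E = mgh² is dimensionally incorrect.

LHS (E): [L^2 M T^-2]
RHS (mgh²): [L^3 M T^-2] ✗

The dimensions do not match. The other three equations balance.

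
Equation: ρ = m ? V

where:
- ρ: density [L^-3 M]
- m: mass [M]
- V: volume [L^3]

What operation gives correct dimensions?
division (÷): ρ = m ÷ V

ρ [L^-3 M]; m [M]; V [L^3].
m × V → [L^3 M] ✗
m ÷ V → [L^-3 M] ✓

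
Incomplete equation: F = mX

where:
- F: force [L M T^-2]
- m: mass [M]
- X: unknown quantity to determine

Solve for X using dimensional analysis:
X = a (acceleration), dimensions [L T^-2]

F has dimensions [L M T^-2]; the rest of the RHS (m) has dimensions [M].
So X must have dimensions [L T^-2] — X = a (acceleration).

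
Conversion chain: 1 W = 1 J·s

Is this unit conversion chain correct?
The chain is incorrect (it contains an error).

Incorrect: Watt is J/s, not J·s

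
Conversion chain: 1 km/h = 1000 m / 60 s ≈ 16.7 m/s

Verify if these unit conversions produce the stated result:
The chain is incorrect (it contains an error).

Incorrect: 1 h = 3600 s, not 60 s (1 km/h ≈ 0.278 m/s)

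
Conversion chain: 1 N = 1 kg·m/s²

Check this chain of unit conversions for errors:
The chain is correct (no errors).

Correct: Newton is defined as kg·m/s²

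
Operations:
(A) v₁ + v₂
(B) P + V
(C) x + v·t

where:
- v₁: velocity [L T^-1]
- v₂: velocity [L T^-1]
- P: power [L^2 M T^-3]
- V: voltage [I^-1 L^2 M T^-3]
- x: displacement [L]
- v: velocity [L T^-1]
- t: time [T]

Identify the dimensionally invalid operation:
(B) P + V

(A) v₁ + v₂: v₁ [L T^-1] and v₂ [L T^-1] — same dimensions ✓
(B) P + V: P [L^2 M T^-3] and V [I^-1 L^2 M T^-3] — different dimensions cannot be added/subtracted ✗
(C) x + v·t: x [L] and v·t [L] — same dimensions ✓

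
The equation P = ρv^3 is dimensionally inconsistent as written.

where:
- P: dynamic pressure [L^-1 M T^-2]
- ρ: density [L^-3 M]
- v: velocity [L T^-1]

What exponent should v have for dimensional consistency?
The exponent of v should be 2: P = ρv^2

The LHS P has dimensions [L^-1 M T^-2]; v has dimensions [L T^-1].
As written, the RHS ρv^3 (exponent 3 on v) has dimensions [M T^-3], which does not match.
With exponent 2, the RHS ρv^2 has dimensions [L^-1 M T^-2], matching the LHS.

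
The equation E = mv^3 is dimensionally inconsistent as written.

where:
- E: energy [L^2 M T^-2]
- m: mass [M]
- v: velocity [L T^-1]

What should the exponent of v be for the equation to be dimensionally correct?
The exponent of v should be 2: E = mv^2

The LHS E has dimensions [L^2 M T^-2]; v has dimensions [L T^-1].
As written, the RHS mv^3 (exponent 3 on v) has dimensions [L^3 M T^-3], which does not match.
With exponent 2, the RHS mv^2 has dimensions [L^2 M T^-2], matching the LHS.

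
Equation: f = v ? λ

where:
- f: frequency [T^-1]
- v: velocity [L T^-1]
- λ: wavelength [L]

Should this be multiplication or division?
division (÷): f = v ÷ λ

f [T^-1]; v [L T^-1]; λ [L].
v × λ → [L^2 T^-1] ✗
v ÷ λ → [T^-1] ✓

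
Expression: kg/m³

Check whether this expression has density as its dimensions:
Yes

The expression kg/m³ has dimensions [L^-3 M], which is exactly density [L^-3 M].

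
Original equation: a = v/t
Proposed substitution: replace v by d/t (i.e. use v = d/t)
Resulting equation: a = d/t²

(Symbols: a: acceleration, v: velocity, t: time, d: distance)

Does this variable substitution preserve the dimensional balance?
Yes

[v] = [L T^-1] and [d/t] = [L T^-1]. These match, so the substitution replaces a quantity by one of the same dimensions and the result a = d/t² has LHS [L T^-2] vs RHS [L T^-2] — still consistent.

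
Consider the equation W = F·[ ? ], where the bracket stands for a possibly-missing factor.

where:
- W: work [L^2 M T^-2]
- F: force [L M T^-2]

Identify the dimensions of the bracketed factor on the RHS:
[L] — length (e.g. a distance d)

W has dimensions [L^2 M T^-2]; F has dimensions [L M T^-2].
The bracketed factor must supply [L^2 M T^-2] / [L M T^-2] = [L].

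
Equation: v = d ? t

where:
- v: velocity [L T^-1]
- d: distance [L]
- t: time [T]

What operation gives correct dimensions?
division (÷): v = d ÷ t

v [L T^-1]; d [L]; t [T].
d × t → [L T] ✗
d ÷ t → [L T^-1] ✓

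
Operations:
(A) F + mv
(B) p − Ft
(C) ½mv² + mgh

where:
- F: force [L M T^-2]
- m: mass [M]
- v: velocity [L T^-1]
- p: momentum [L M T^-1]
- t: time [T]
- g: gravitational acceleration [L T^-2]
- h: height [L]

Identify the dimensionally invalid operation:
(A) F + mv

(A) F + mv: F [L M T^-2] and mv [L M T^-1] — different dimensions cannot be added/subtracted ✗
(B) p − Ft: p [L M T^-1] and Ft [L M T^-1] — same dimensions ✓
(C) ½mv² + mgh: ½mv² [L^2 M T^-2] and mgh [L^2 M T^-2] — same dimensions ✓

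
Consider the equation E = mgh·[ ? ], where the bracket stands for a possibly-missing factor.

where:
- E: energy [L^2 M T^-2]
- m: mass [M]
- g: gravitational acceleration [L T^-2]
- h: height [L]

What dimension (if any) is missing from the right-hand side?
Nothing is missing — the bracketed factor must be dimensionless.

E has dimensions [L^2 M T^-2] and mgh already has dimensions [L^2 M T^-2], so E = mgh is dimensionally complete.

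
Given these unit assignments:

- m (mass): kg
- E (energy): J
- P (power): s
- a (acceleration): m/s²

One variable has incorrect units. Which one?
P

The variable P (power) should have units W, not s.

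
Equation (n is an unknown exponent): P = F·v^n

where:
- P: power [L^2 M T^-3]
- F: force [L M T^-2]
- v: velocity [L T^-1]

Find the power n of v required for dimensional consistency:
n = 1

P has dimensions [L^2 M T^-3]; v has dimensions [L T^-1].
The rest of the RHS has dimensions [L M T^-2], so v^n must supply [L T^-1].
With n = 1: F·v^1 has dimensions [L^2 M T^-3], matching the LHS ✓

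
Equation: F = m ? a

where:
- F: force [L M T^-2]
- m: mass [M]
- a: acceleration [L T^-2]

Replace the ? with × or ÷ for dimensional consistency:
multiplication (×): F = m × a

F [L M T^-2]; m [M]; a [L T^-2].
m × a → [L M T^-2] ✓
m ÷ a → [L^-1 M T^2] ✗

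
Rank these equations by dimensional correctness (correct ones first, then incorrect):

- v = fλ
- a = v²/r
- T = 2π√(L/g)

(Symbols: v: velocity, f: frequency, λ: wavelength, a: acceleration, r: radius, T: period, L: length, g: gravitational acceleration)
Dimensionally correct: v = fλ, a = v²/r, T = 2π√(L/g)
Dimensionally incorrect: none
Ordered (correct first, then incorrect): v = fλ, a = v²/r, T = 2π√(L/g)

- v = fλ: LHS [L T^-1], RHS [L T^-1] → correct ✓
- a = v²/r: LHS [L T^-2], RHS [L T^-2] → correct ✓
- T = 2π√(L/g): LHS [T], RHS [T] → correct ✓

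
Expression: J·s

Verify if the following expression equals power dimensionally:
No

The expression J·s has dimensions [L^2 M T^-1], but power has dimensions [L^2 M T^-3].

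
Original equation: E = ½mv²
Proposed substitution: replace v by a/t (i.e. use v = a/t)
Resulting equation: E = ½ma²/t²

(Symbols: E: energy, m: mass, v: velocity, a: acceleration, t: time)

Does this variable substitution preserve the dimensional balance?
No

[v] = [L T^-1] and [a/t] = [L T^-3]. These differ, so the substitution replaces a quantity by one of different dimensions and the result E = ½ma²/t² has LHS [L^2 M T^-2] vs RHS [L^2 M T^-6] — inconsistent.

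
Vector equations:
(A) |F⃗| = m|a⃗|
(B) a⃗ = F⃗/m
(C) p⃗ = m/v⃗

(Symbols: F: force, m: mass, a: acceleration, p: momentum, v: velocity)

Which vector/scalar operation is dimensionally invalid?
(C) p⃗ = m/v⃗

(A) |F⃗| = m|a⃗|: LHS [L M T^-2], RHS [L M T^-2] ✓ — magnitudes of vectors are scalars
(B) a⃗ = F⃗/m: LHS [L T^-2], RHS [L T^-2] ✓ — force (vector) divided by mass (scalar)
(C) p⃗ = m/v⃗: LHS [L M T^-1], RHS [L^-1 M T] ✗ — momentum is mass times velocity; should be mv⃗ (and division by a vector is undefined)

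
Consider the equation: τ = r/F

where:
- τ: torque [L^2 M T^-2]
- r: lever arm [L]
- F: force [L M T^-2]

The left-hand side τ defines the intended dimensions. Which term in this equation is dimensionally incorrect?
The right-hand side term r/F

τ has dimensions [L^2 M T^-2], but r/F has dimensions [M^-1 T^2], so the term r/F is dimensionally wrong for τ.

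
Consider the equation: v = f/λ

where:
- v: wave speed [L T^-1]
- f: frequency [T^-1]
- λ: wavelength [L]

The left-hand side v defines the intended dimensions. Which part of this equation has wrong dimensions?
The right-hand side term f/λ

v has dimensions [L T^-1], but f/λ has dimensions [L^-1 T^-1], so the term f/λ is dimensionally wrong for v.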